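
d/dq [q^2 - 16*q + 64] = 2*q - 16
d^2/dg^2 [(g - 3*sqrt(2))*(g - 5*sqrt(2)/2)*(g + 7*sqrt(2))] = 6*g + 3*sqrt(2)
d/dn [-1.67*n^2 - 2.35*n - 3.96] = -3.34*n - 2.35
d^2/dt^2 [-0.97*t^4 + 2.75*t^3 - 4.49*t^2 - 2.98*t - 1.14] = -11.64*t^2 + 16.5*t - 8.98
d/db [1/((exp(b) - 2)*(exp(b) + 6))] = 2*(-exp(b) - 2)*exp(b)/(exp(4*b) + 8*exp(3*b) - 8*exp(2*b) - 96*exp(b) + 144)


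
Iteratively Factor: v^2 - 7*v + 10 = (v - 5)*(v - 2)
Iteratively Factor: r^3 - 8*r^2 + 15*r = (r - 5)*(r^2 - 3*r) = r*(r - 5)*(r - 3)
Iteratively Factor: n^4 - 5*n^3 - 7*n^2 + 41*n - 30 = (n - 2)*(n^3 - 3*n^2 - 13*n + 15) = (n - 2)*(n + 3)*(n^2 - 6*n + 5) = (n - 5)*(n - 2)*(n + 3)*(n - 1)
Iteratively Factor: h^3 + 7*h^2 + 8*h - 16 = (h - 1)*(h^2 + 8*h + 16) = (h - 1)*(h + 4)*(h + 4)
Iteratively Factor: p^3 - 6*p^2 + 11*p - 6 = (p - 1)*(p^2 - 5*p + 6) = (p - 2)*(p - 1)*(p - 3)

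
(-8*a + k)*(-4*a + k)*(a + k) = 32*a^3 + 20*a^2*k - 11*a*k^2 + k^3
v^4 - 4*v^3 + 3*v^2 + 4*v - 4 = (v - 2)^2*(v - 1)*(v + 1)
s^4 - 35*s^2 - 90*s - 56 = (s - 7)*(s + 1)*(s + 2)*(s + 4)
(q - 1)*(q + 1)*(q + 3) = q^3 + 3*q^2 - q - 3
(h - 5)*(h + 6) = h^2 + h - 30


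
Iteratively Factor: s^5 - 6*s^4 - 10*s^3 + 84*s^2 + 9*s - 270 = (s - 3)*(s^4 - 3*s^3 - 19*s^2 + 27*s + 90) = (s - 3)*(s + 2)*(s^3 - 5*s^2 - 9*s + 45) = (s - 5)*(s - 3)*(s + 2)*(s^2 - 9) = (s - 5)*(s - 3)*(s + 2)*(s + 3)*(s - 3)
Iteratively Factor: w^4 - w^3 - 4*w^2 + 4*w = (w - 1)*(w^3 - 4*w) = w*(w - 1)*(w^2 - 4) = w*(w - 1)*(w + 2)*(w - 2)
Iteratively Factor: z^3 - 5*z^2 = (z)*(z^2 - 5*z) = z^2*(z - 5)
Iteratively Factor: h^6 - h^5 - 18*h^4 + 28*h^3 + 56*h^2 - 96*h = (h - 2)*(h^5 + h^4 - 16*h^3 - 4*h^2 + 48*h) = (h - 2)*(h + 4)*(h^4 - 3*h^3 - 4*h^2 + 12*h) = (h - 2)^2*(h + 4)*(h^3 - h^2 - 6*h) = h*(h - 2)^2*(h + 4)*(h^2 - h - 6) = h*(h - 3)*(h - 2)^2*(h + 4)*(h + 2)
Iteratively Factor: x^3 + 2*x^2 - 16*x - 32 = (x + 4)*(x^2 - 2*x - 8) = (x - 4)*(x + 4)*(x + 2)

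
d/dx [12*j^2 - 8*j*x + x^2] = -8*j + 2*x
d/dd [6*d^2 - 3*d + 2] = 12*d - 3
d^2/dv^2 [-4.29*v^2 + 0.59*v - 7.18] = -8.58000000000000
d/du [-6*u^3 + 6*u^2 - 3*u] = -18*u^2 + 12*u - 3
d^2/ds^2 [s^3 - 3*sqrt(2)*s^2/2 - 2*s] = 6*s - 3*sqrt(2)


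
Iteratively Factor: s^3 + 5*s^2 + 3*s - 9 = (s + 3)*(s^2 + 2*s - 3) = (s + 3)^2*(s - 1)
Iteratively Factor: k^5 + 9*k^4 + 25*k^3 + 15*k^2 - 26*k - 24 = (k + 1)*(k^4 + 8*k^3 + 17*k^2 - 2*k - 24) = (k + 1)*(k + 3)*(k^3 + 5*k^2 + 2*k - 8) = (k - 1)*(k + 1)*(k + 3)*(k^2 + 6*k + 8) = (k - 1)*(k + 1)*(k + 3)*(k + 4)*(k + 2)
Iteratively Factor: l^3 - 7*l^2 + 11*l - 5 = (l - 1)*(l^2 - 6*l + 5) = (l - 1)^2*(l - 5)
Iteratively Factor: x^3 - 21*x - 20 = (x - 5)*(x^2 + 5*x + 4) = (x - 5)*(x + 1)*(x + 4)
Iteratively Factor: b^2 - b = (b)*(b - 1)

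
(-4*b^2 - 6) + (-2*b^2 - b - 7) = -6*b^2 - b - 13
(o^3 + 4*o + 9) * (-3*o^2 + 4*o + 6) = -3*o^5 + 4*o^4 - 6*o^3 - 11*o^2 + 60*o + 54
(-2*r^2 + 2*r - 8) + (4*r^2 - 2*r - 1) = 2*r^2 - 9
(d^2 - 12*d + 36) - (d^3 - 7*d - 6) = -d^3 + d^2 - 5*d + 42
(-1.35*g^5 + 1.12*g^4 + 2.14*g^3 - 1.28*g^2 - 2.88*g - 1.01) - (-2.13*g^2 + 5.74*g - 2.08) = -1.35*g^5 + 1.12*g^4 + 2.14*g^3 + 0.85*g^2 - 8.62*g + 1.07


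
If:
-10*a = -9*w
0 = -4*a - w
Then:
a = 0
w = 0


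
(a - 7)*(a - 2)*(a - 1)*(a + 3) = a^4 - 7*a^3 - 7*a^2 + 55*a - 42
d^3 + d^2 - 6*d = d*(d - 2)*(d + 3)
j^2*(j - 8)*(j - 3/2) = j^4 - 19*j^3/2 + 12*j^2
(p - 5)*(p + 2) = p^2 - 3*p - 10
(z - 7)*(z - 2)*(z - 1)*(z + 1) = z^4 - 9*z^3 + 13*z^2 + 9*z - 14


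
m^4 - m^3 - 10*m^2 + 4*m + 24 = (m - 3)*(m - 2)*(m + 2)^2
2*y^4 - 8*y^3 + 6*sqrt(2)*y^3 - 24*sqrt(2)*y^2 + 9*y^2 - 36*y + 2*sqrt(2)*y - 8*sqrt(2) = (y - 4)*(y + 2*sqrt(2))*(sqrt(2)*y + 1)^2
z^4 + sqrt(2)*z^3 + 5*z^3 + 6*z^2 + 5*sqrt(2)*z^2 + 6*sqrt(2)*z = z*(z + 2)*(z + 3)*(z + sqrt(2))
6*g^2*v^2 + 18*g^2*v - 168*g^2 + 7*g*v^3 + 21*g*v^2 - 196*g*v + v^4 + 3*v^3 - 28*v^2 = (g + v)*(6*g + v)*(v - 4)*(v + 7)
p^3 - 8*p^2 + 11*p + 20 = (p - 5)*(p - 4)*(p + 1)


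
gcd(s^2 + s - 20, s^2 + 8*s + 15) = s + 5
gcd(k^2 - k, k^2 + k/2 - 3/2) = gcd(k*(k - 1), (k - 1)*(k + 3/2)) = k - 1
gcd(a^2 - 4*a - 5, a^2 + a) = a + 1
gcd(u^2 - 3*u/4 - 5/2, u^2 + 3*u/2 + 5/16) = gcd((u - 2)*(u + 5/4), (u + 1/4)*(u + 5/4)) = u + 5/4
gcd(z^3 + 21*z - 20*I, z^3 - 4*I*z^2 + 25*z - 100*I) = z^2 + I*z + 20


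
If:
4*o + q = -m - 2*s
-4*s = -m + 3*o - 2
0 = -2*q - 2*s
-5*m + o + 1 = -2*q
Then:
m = -5/84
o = -11/84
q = -7/12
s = 7/12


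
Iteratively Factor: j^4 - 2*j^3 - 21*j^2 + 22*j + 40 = (j - 5)*(j^3 + 3*j^2 - 6*j - 8) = (j - 5)*(j - 2)*(j^2 + 5*j + 4) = (j - 5)*(j - 2)*(j + 4)*(j + 1)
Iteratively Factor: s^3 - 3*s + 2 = (s - 1)*(s^2 + s - 2) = (s - 1)^2*(s + 2)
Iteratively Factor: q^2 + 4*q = (q)*(q + 4)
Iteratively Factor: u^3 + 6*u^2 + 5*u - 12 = (u + 4)*(u^2 + 2*u - 3) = (u - 1)*(u + 4)*(u + 3)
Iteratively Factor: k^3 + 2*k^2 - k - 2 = (k + 2)*(k^2 - 1) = (k + 1)*(k + 2)*(k - 1)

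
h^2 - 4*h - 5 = (h - 5)*(h + 1)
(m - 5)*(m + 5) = m^2 - 25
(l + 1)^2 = l^2 + 2*l + 1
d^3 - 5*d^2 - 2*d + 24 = (d - 4)*(d - 3)*(d + 2)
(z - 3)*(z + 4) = z^2 + z - 12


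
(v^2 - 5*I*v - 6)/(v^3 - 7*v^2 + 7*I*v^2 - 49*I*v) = (v^2 - 5*I*v - 6)/(v*(v^2 + 7*v*(-1 + I) - 49*I))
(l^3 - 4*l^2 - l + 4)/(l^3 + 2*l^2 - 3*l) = (l^2 - 3*l - 4)/(l*(l + 3))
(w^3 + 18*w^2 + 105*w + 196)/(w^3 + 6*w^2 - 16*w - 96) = (w^2 + 14*w + 49)/(w^2 + 2*w - 24)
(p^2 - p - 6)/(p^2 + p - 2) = (p - 3)/(p - 1)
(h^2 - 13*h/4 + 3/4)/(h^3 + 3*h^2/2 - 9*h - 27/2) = (4*h - 1)/(2*(2*h^2 + 9*h + 9))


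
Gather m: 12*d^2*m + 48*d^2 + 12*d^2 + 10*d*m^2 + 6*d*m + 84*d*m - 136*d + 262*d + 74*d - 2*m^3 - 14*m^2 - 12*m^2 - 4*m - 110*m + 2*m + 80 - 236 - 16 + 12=60*d^2 + 200*d - 2*m^3 + m^2*(10*d - 26) + m*(12*d^2 + 90*d - 112) - 160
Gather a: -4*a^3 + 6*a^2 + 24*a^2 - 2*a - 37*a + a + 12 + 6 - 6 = -4*a^3 + 30*a^2 - 38*a + 12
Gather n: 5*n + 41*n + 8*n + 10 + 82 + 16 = 54*n + 108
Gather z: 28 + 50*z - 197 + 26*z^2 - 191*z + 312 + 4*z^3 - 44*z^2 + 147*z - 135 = 4*z^3 - 18*z^2 + 6*z + 8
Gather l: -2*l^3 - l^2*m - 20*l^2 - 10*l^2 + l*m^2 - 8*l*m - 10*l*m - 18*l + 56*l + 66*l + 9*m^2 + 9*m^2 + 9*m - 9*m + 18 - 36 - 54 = -2*l^3 + l^2*(-m - 30) + l*(m^2 - 18*m + 104) + 18*m^2 - 72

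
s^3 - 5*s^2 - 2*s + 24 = (s - 4)*(s - 3)*(s + 2)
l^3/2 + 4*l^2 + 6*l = l*(l/2 + 1)*(l + 6)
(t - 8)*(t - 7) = t^2 - 15*t + 56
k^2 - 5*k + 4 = (k - 4)*(k - 1)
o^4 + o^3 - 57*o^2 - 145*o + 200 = (o - 8)*(o - 1)*(o + 5)^2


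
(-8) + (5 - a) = -a - 3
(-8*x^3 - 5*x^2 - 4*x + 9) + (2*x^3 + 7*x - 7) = -6*x^3 - 5*x^2 + 3*x + 2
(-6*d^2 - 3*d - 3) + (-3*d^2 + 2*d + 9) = -9*d^2 - d + 6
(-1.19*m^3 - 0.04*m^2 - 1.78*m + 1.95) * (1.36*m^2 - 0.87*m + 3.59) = -1.6184*m^5 + 0.9809*m^4 - 6.6581*m^3 + 4.057*m^2 - 8.0867*m + 7.0005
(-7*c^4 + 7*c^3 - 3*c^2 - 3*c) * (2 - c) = 7*c^5 - 21*c^4 + 17*c^3 - 3*c^2 - 6*c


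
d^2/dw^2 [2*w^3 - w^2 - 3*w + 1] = 12*w - 2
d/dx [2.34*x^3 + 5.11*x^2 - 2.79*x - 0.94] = 7.02*x^2 + 10.22*x - 2.79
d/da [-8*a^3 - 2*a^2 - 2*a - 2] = -24*a^2 - 4*a - 2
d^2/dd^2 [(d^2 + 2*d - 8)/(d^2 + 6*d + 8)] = -8/(d^3 + 6*d^2 + 12*d + 8)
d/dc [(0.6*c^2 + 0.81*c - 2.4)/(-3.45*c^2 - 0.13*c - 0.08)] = (2.7165*c^2 - 16.656*c - 0.3768)/(11.9025*c^4 + 0.897*c^3 + 0.5689*c^2 + 0.0208*c + 0.0064)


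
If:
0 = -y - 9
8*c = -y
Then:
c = 9/8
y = -9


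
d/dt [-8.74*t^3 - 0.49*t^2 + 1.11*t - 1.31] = -26.22*t^2 - 0.98*t + 1.11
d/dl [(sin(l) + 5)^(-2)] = -2*cos(l)/(sin(l) + 5)^3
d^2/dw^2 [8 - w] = 0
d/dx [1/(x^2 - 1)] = -2*x/(x^2 - 1)^2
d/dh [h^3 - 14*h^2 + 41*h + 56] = 3*h^2 - 28*h + 41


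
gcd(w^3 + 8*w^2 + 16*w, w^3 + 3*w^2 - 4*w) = w^2 + 4*w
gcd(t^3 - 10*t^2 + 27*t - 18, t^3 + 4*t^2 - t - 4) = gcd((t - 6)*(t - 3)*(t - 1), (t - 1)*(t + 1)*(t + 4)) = t - 1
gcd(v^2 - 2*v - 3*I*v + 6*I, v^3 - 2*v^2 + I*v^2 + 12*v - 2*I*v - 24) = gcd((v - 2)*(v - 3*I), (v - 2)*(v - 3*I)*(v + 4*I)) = v^2 + v*(-2 - 3*I) + 6*I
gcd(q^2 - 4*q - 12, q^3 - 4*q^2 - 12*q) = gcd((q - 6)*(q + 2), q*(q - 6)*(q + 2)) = q^2 - 4*q - 12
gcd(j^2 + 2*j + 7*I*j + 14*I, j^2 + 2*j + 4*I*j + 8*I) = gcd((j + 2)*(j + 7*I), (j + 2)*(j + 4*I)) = j + 2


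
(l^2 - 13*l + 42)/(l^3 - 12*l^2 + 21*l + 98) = (l - 6)/(l^2 - 5*l - 14)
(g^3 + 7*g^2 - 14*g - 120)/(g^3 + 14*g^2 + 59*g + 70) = (g^2 + 2*g - 24)/(g^2 + 9*g + 14)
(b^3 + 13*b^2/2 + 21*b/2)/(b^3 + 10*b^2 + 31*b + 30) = b*(2*b + 7)/(2*(b^2 + 7*b + 10))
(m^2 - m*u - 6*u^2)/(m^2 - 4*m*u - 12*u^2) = (-m + 3*u)/(-m + 6*u)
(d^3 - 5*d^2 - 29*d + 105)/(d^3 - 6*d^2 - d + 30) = (d^2 - 2*d - 35)/(d^2 - 3*d - 10)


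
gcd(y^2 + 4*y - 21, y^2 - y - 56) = y + 7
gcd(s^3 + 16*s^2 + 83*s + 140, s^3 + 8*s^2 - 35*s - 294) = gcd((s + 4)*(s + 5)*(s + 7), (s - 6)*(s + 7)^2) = s + 7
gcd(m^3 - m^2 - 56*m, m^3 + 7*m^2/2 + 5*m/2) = m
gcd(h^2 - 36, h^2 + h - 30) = h + 6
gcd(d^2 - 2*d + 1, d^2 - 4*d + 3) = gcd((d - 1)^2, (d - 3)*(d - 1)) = d - 1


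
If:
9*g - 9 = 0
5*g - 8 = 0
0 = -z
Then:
No Solution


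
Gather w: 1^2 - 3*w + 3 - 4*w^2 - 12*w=-4*w^2 - 15*w + 4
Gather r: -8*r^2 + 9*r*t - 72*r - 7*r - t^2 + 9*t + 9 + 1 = -8*r^2 + r*(9*t - 79) - t^2 + 9*t + 10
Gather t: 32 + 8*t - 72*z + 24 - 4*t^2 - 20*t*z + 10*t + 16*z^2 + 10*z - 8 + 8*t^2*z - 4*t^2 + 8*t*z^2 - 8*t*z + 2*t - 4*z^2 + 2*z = t^2*(8*z - 8) + t*(8*z^2 - 28*z + 20) + 12*z^2 - 60*z + 48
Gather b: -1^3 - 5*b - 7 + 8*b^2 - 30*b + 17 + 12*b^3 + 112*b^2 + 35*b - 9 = 12*b^3 + 120*b^2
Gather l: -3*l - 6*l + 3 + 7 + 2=12 - 9*l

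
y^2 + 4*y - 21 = (y - 3)*(y + 7)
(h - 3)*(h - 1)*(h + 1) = h^3 - 3*h^2 - h + 3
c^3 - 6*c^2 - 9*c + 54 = (c - 6)*(c - 3)*(c + 3)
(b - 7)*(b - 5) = b^2 - 12*b + 35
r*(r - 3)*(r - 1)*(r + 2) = r^4 - 2*r^3 - 5*r^2 + 6*r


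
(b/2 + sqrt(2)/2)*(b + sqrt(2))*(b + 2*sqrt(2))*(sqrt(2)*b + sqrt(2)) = sqrt(2)*b^4/2 + sqrt(2)*b^3/2 + 4*b^3 + 4*b^2 + 5*sqrt(2)*b^2 + 4*b + 5*sqrt(2)*b + 4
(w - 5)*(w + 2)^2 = w^3 - w^2 - 16*w - 20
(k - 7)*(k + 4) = k^2 - 3*k - 28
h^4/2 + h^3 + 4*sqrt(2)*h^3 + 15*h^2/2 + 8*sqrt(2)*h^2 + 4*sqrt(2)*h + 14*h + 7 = (h/2 + sqrt(2)/2)*(h + 1)^2*(h + 7*sqrt(2))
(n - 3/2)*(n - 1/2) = n^2 - 2*n + 3/4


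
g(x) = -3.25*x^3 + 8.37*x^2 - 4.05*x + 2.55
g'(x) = -9.75*x^2 + 16.74*x - 4.05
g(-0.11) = 3.10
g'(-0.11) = -6.01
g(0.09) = 2.25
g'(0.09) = -2.62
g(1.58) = 4.23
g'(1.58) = -1.94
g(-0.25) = 4.14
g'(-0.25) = -8.84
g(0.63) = 2.51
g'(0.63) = 2.63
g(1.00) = 3.62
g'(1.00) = 2.94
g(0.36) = 2.03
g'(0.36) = 0.71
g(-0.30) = 4.61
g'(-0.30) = -9.95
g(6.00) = -422.43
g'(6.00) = -254.61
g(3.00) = -22.02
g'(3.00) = -41.58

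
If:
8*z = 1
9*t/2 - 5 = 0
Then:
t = 10/9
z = 1/8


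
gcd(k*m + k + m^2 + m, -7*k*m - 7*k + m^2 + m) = m + 1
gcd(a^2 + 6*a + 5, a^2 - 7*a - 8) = a + 1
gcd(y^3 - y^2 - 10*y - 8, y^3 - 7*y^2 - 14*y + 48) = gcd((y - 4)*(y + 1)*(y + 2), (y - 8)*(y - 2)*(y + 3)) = 1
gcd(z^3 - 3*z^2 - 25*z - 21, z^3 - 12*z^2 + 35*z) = z - 7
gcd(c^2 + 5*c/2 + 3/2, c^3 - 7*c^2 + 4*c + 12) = c + 1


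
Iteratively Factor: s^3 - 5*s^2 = (s)*(s^2 - 5*s) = s*(s - 5)*(s)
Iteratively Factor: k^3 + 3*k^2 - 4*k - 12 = (k - 2)*(k^2 + 5*k + 6) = (k - 2)*(k + 3)*(k + 2)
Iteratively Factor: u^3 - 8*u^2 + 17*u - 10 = (u - 2)*(u^2 - 6*u + 5) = (u - 2)*(u - 1)*(u - 5)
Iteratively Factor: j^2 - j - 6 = (j + 2)*(j - 3)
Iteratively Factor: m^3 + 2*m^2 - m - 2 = (m + 1)*(m^2 + m - 2) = (m + 1)*(m + 2)*(m - 1)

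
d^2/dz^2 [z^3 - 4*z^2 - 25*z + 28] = 6*z - 8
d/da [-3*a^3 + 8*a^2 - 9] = a*(16 - 9*a)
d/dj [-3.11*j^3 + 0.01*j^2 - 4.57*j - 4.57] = -9.33*j^2 + 0.02*j - 4.57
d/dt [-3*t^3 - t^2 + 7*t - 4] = -9*t^2 - 2*t + 7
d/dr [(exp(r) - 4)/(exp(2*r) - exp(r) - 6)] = (-(exp(r) - 4)*(2*exp(r) - 1) + exp(2*r) - exp(r) - 6)*exp(r)/(-exp(2*r) + exp(r) + 6)^2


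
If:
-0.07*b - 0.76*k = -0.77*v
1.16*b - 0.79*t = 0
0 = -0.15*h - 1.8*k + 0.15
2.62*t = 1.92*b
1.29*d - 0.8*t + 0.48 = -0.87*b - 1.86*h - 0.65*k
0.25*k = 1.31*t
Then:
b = 0.00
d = -1.81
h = 1.00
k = 0.00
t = 0.00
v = 0.00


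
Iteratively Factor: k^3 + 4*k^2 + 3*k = (k + 1)*(k^2 + 3*k) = (k + 1)*(k + 3)*(k)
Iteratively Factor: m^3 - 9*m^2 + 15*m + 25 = (m + 1)*(m^2 - 10*m + 25) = (m - 5)*(m + 1)*(m - 5)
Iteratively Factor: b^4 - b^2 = (b)*(b^3 - b) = b*(b - 1)*(b^2 + b) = b*(b - 1)*(b + 1)*(b)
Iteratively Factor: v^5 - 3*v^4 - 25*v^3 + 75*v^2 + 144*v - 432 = (v - 3)*(v^4 - 25*v^2 + 144) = (v - 3)*(v + 3)*(v^3 - 3*v^2 - 16*v + 48) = (v - 4)*(v - 3)*(v + 3)*(v^2 + v - 12) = (v - 4)*(v - 3)^2*(v + 3)*(v + 4)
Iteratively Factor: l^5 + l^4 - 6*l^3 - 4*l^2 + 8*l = (l - 1)*(l^4 + 2*l^3 - 4*l^2 - 8*l) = (l - 1)*(l + 2)*(l^3 - 4*l) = (l - 2)*(l - 1)*(l + 2)*(l^2 + 2*l) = l*(l - 2)*(l - 1)*(l + 2)*(l + 2)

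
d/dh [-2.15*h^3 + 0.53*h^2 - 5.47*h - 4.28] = -6.45*h^2 + 1.06*h - 5.47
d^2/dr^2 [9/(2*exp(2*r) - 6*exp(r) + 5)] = 18*((3 - 4*exp(r))*(2*exp(2*r) - 6*exp(r) + 5) + 4*(2*exp(r) - 3)^2*exp(r))*exp(r)/(2*exp(2*r) - 6*exp(r) + 5)^3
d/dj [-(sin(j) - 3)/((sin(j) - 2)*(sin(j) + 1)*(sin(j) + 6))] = 2*(sin(j)^3 - 2*sin(j)^2 - 15*sin(j) + 18)*cos(j)/((sin(j) - 2)^2*(sin(j) + 1)^2*(sin(j) + 6)^2)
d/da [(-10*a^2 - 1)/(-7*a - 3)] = (70*a^2 + 60*a - 7)/(49*a^2 + 42*a + 9)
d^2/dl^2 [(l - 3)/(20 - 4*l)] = -1/(l - 5)^3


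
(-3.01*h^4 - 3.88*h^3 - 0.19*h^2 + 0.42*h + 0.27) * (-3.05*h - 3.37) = 9.1805*h^5 + 21.9777*h^4 + 13.6551*h^3 - 0.6407*h^2 - 2.2389*h - 0.9099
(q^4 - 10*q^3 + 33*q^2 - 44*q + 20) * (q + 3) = q^5 - 7*q^4 + 3*q^3 + 55*q^2 - 112*q + 60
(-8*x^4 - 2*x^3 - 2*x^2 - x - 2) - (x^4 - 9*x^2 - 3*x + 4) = -9*x^4 - 2*x^3 + 7*x^2 + 2*x - 6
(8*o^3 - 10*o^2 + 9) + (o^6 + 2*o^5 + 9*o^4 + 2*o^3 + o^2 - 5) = o^6 + 2*o^5 + 9*o^4 + 10*o^3 - 9*o^2 + 4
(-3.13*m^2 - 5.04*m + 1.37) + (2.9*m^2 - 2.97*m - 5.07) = -0.23*m^2 - 8.01*m - 3.7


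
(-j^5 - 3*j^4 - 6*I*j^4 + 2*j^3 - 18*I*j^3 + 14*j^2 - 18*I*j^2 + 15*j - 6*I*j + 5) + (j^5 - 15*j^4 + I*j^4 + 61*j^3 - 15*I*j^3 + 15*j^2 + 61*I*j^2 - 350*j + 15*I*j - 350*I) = -18*j^4 - 5*I*j^4 + 63*j^3 - 33*I*j^3 + 29*j^2 + 43*I*j^2 - 335*j + 9*I*j + 5 - 350*I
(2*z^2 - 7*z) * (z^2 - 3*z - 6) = 2*z^4 - 13*z^3 + 9*z^2 + 42*z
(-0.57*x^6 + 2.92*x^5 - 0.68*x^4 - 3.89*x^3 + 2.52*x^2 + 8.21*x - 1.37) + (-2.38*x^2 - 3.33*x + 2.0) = -0.57*x^6 + 2.92*x^5 - 0.68*x^4 - 3.89*x^3 + 0.14*x^2 + 4.88*x + 0.63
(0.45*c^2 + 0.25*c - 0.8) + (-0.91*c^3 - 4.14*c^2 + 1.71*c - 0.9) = -0.91*c^3 - 3.69*c^2 + 1.96*c - 1.7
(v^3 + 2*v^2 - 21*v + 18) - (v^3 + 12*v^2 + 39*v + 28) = -10*v^2 - 60*v - 10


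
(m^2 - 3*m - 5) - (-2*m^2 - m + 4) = 3*m^2 - 2*m - 9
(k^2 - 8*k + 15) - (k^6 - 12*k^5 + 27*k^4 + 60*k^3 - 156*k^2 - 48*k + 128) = -k^6 + 12*k^5 - 27*k^4 - 60*k^3 + 157*k^2 + 40*k - 113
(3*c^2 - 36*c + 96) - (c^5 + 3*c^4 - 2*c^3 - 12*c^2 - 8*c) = -c^5 - 3*c^4 + 2*c^3 + 15*c^2 - 28*c + 96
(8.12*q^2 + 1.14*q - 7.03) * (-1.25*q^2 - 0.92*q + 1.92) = -10.15*q^4 - 8.8954*q^3 + 23.3291*q^2 + 8.6564*q - 13.4976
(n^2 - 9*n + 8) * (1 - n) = -n^3 + 10*n^2 - 17*n + 8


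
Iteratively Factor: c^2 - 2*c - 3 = (c + 1)*(c - 3)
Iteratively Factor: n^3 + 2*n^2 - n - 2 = (n + 2)*(n^2 - 1) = (n - 1)*(n + 2)*(n + 1)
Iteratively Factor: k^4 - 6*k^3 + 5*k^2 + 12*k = (k - 4)*(k^3 - 2*k^2 - 3*k) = (k - 4)*(k - 3)*(k^2 + k) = (k - 4)*(k - 3)*(k + 1)*(k)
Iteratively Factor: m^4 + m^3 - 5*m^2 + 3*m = (m)*(m^3 + m^2 - 5*m + 3) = m*(m - 1)*(m^2 + 2*m - 3) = m*(m - 1)*(m + 3)*(m - 1)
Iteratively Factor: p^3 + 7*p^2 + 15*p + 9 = (p + 3)*(p^2 + 4*p + 3) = (p + 1)*(p + 3)*(p + 3)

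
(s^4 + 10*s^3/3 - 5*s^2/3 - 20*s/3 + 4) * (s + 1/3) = s^5 + 11*s^4/3 - 5*s^3/9 - 65*s^2/9 + 16*s/9 + 4/3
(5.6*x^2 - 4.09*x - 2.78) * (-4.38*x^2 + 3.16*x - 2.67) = -24.528*x^4 + 35.6102*x^3 - 15.7*x^2 + 2.1355*x + 7.4226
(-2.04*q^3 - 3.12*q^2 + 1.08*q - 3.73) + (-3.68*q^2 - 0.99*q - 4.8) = -2.04*q^3 - 6.8*q^2 + 0.0900000000000001*q - 8.53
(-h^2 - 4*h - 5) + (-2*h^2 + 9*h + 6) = -3*h^2 + 5*h + 1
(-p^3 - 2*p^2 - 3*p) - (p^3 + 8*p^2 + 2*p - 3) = -2*p^3 - 10*p^2 - 5*p + 3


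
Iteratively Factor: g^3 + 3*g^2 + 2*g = (g + 2)*(g^2 + g) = (g + 1)*(g + 2)*(g)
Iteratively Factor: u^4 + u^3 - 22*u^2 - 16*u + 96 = (u - 2)*(u^3 + 3*u^2 - 16*u - 48) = (u - 4)*(u - 2)*(u^2 + 7*u + 12) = (u - 4)*(u - 2)*(u + 3)*(u + 4)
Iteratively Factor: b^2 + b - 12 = (b - 3)*(b + 4)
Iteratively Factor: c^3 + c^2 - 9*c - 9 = (c + 3)*(c^2 - 2*c - 3) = (c - 3)*(c + 3)*(c + 1)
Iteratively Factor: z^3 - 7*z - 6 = (z + 2)*(z^2 - 2*z - 3) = (z + 1)*(z + 2)*(z - 3)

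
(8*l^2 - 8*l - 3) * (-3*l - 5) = -24*l^3 - 16*l^2 + 49*l + 15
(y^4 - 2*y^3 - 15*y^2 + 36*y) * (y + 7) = y^5 + 5*y^4 - 29*y^3 - 69*y^2 + 252*y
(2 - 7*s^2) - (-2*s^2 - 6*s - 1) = -5*s^2 + 6*s + 3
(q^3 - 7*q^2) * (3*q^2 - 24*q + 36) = 3*q^5 - 45*q^4 + 204*q^3 - 252*q^2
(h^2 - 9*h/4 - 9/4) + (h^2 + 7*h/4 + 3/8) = 2*h^2 - h/2 - 15/8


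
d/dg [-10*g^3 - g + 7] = -30*g^2 - 1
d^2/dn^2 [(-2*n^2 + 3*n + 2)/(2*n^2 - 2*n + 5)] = 4*(2*n^3 + 42*n^2 - 57*n - 16)/(8*n^6 - 24*n^5 + 84*n^4 - 128*n^3 + 210*n^2 - 150*n + 125)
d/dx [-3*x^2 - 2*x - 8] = -6*x - 2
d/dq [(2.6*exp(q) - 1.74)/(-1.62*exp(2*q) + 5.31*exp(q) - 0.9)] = (4.212*exp(2*q) - 5.6376*exp(q) + 6.8994)*exp(q)/(2.6244*exp(4*q) - 17.2044*exp(3*q) + 31.1121*exp(2*q) - 9.558*exp(q) + 0.81)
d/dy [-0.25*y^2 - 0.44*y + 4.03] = -0.5*y - 0.44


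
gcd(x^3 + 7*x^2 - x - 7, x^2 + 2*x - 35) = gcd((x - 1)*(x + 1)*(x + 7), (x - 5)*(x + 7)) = x + 7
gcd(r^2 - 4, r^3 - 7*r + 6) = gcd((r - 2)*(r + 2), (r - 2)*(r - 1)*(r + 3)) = r - 2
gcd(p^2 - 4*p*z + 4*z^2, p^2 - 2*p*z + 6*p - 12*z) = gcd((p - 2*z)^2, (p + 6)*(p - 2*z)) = -p + 2*z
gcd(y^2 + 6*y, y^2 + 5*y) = y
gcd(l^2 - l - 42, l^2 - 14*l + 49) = l - 7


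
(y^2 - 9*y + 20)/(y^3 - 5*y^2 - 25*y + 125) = (y - 4)/(y^2 - 25)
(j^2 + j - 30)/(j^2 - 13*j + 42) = (j^2 + j - 30)/(j^2 - 13*j + 42)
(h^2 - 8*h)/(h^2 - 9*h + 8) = h/(h - 1)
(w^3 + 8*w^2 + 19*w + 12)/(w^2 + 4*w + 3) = w + 4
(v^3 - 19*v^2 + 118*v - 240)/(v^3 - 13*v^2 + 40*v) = (v - 6)/v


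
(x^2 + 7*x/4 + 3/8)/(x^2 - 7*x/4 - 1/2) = (x + 3/2)/(x - 2)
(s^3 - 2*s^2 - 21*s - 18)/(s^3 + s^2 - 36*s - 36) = (s + 3)/(s + 6)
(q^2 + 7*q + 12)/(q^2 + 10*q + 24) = (q + 3)/(q + 6)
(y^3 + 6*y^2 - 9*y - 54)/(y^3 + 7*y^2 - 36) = (y - 3)/(y - 2)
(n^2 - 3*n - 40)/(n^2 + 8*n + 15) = (n - 8)/(n + 3)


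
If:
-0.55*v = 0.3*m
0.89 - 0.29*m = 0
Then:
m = 3.07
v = -1.67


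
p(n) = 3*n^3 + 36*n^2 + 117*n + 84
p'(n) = 9*n^2 + 72*n + 117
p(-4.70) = 17.87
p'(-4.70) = -22.59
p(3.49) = 1058.34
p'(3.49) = 477.90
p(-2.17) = -31.02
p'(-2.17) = 3.14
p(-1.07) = -3.65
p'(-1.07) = 50.26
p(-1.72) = -26.00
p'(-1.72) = 19.79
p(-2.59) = -29.66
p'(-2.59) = -9.11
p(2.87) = 787.24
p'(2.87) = 397.77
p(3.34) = 988.16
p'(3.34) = 457.88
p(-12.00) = -1320.00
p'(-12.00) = 549.00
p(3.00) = 840.00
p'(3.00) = 414.00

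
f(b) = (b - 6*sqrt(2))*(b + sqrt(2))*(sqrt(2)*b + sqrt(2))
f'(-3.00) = 62.73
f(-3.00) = -51.51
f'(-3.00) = 62.73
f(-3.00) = -51.51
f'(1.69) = -43.87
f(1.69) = -80.25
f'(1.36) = -42.48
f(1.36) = -65.97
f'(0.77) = -37.68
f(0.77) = -42.18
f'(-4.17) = 118.41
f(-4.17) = -156.35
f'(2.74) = -42.17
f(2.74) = -126.24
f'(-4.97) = 163.17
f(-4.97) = -268.62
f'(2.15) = -44.28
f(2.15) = -100.59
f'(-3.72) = 95.62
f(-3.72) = -108.26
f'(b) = sqrt(2)*(b - 6*sqrt(2))*(b + sqrt(2)) + (b - 6*sqrt(2))*(sqrt(2)*b + sqrt(2)) + (b + sqrt(2))*(sqrt(2)*b + sqrt(2))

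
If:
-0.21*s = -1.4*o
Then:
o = 0.15*s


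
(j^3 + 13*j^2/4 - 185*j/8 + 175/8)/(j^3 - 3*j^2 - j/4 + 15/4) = (4*j^2 + 23*j - 35)/(2*(2*j^2 - j - 3))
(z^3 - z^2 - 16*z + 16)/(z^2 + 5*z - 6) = (z^2 - 16)/(z + 6)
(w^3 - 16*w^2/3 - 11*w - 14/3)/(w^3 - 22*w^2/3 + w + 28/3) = (3*w + 2)/(3*w - 4)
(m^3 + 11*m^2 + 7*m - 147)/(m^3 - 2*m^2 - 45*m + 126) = (m + 7)/(m - 6)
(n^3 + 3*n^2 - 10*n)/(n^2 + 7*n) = (n^2 + 3*n - 10)/(n + 7)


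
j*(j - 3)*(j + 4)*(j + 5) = j^4 + 6*j^3 - 7*j^2 - 60*j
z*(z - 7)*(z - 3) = z^3 - 10*z^2 + 21*z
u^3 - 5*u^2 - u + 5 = (u - 5)*(u - 1)*(u + 1)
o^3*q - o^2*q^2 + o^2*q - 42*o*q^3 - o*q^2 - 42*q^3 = (o - 7*q)*(o + 6*q)*(o*q + q)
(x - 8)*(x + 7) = x^2 - x - 56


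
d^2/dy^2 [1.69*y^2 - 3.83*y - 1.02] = 3.38000000000000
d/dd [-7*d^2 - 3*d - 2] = -14*d - 3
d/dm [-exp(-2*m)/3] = 2*exp(-2*m)/3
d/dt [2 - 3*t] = -3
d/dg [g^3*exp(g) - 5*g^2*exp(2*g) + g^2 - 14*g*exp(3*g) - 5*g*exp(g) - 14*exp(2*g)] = g^3*exp(g) - 10*g^2*exp(2*g) + 3*g^2*exp(g) - 42*g*exp(3*g) - 10*g*exp(2*g) - 5*g*exp(g) + 2*g - 14*exp(3*g) - 28*exp(2*g) - 5*exp(g)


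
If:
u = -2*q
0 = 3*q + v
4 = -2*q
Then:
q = -2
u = 4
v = 6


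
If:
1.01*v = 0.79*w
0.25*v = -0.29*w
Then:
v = 0.00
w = 0.00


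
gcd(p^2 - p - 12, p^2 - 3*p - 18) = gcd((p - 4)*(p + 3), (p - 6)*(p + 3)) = p + 3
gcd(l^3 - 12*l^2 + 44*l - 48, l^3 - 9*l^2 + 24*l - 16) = l - 4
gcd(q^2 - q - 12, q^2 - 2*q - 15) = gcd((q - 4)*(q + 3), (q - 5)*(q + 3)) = q + 3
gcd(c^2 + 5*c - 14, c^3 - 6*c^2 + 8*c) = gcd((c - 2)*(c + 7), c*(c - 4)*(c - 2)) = c - 2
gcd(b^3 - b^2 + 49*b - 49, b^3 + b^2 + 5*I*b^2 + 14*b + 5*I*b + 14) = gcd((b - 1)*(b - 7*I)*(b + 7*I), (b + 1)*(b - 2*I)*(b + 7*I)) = b + 7*I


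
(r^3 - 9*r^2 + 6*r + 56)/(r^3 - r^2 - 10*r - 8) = (r - 7)/(r + 1)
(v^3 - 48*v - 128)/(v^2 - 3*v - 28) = (v^2 - 4*v - 32)/(v - 7)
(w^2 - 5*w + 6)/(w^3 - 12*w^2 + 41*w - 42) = 1/(w - 7)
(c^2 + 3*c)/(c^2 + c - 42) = c*(c + 3)/(c^2 + c - 42)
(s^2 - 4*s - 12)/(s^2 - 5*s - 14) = (s - 6)/(s - 7)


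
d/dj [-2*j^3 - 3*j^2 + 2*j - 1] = -6*j^2 - 6*j + 2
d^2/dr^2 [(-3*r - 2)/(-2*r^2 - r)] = 4*(6*r^3 + 12*r^2 + 6*r + 1)/(r^3*(8*r^3 + 12*r^2 + 6*r + 1))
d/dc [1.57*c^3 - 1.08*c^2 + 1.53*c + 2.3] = 4.71*c^2 - 2.16*c + 1.53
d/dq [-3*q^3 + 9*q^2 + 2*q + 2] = -9*q^2 + 18*q + 2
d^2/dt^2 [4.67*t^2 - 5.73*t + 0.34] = 9.34000000000000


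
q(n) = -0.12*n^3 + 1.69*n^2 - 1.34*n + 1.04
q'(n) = -0.36*n^2 + 3.38*n - 1.34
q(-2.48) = 16.59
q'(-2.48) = -11.94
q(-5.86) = 91.07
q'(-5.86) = -33.51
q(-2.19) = 13.34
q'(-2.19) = -10.47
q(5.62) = 25.59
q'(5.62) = 6.29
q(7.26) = 34.47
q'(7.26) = 4.22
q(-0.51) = 2.18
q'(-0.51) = -3.16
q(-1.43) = 6.76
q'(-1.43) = -6.91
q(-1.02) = 4.29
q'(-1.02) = -5.16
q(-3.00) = 23.51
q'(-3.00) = -14.72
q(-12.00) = 467.84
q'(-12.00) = -93.74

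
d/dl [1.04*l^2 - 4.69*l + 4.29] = 2.08*l - 4.69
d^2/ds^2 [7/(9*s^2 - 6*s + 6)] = 14*(-9*s^2 + 6*s + 4*(3*s - 1)^2 - 6)/(3*(3*s^2 - 2*s + 2)^3)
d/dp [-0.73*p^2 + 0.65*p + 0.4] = 0.65 - 1.46*p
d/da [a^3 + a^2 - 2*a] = 3*a^2 + 2*a - 2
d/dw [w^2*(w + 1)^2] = 2*w*(w + 1)*(2*w + 1)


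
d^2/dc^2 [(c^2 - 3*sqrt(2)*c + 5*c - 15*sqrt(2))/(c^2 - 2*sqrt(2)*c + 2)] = 2*(-sqrt(2)*c^3 + 5*c^3 - 45*sqrt(2)*c^2 - 6*c^2 + 18*sqrt(2)*c + 150*c - 70*sqrt(2) - 20)/(c^6 - 6*sqrt(2)*c^5 + 30*c^4 - 40*sqrt(2)*c^3 + 60*c^2 - 24*sqrt(2)*c + 8)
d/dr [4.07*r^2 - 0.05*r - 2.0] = 8.14*r - 0.05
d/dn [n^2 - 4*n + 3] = 2*n - 4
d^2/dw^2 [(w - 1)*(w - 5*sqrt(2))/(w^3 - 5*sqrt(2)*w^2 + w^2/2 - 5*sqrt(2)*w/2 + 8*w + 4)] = 4*(4*w^6 - 60*sqrt(2)*w^5 - 12*w^5 + 180*sqrt(2)*w^4 + 498*w^4 - 1897*w^3 - 590*sqrt(2)*w^3 - 828*w^2 + 4215*sqrt(2)*w^2 - 7326*w + 1380*sqrt(2)*w - 1008 + 2090*sqrt(2))/(8*w^9 - 120*sqrt(2)*w^8 + 12*w^8 - 180*sqrt(2)*w^7 + 1398*w^7 - 4010*sqrt(2)*w^6 + 2089*w^6 - 5895*sqrt(2)*w^5 + 12180*w^5 - 10620*sqrt(2)*w^4 + 16878*w^4 - 12010*sqrt(2)*w^3 + 12448*w^3 - 5760*sqrt(2)*w^2 + 7536*w^2 - 960*sqrt(2)*w + 3072*w + 512)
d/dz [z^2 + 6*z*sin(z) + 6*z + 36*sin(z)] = 6*z*cos(z) + 2*z + 6*sin(z) + 36*cos(z) + 6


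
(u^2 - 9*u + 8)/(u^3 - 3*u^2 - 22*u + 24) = (u - 8)/(u^2 - 2*u - 24)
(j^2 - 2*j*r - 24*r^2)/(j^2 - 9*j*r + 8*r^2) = (j^2 - 2*j*r - 24*r^2)/(j^2 - 9*j*r + 8*r^2)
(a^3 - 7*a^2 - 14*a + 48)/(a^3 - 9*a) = (a^2 - 10*a + 16)/(a*(a - 3))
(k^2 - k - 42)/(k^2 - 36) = (k - 7)/(k - 6)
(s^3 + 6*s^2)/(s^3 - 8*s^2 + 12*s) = s*(s + 6)/(s^2 - 8*s + 12)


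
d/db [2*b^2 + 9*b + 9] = 4*b + 9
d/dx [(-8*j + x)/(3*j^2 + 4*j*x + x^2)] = (3*j^2 + 4*j*x + x^2 + 2*(2*j + x)*(8*j - x))/(3*j^2 + 4*j*x + x^2)^2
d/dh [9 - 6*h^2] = -12*h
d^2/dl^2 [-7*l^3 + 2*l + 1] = -42*l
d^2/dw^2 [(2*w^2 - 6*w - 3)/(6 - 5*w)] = 366/(125*w^3 - 450*w^2 + 540*w - 216)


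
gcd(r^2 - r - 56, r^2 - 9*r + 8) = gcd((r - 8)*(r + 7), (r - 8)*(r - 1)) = r - 8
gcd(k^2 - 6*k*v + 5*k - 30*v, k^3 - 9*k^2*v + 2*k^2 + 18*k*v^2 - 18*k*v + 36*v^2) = -k + 6*v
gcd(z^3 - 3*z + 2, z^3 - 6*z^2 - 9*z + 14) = z^2 + z - 2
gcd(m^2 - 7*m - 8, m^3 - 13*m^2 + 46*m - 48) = m - 8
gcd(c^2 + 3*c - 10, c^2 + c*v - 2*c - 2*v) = c - 2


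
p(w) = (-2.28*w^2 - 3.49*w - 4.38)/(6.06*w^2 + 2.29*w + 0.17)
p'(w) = (-12.12*w - 2.29)*(-2.28*w^2 - 3.49*w - 4.38)/(6.06*w^2 + 2.29*w + 0.17)^2 + (-4.56*w - 3.49)/(6.06*w^2 + 2.29*w + 0.17) = (15.9282*w^2 + 52.3104*w + 9.4369)/(36.7236*w^4 + 27.7548*w^3 + 7.3045*w^2 + 0.7786*w + 0.0289)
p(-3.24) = -0.30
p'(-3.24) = 0.00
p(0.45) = -2.64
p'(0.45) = 6.14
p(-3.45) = -0.30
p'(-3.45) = 0.00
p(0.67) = -1.75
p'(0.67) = 2.64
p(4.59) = -0.49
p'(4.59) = 0.03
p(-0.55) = -4.24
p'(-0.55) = -26.25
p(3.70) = -0.53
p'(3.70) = 0.05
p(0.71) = -1.65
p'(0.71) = 2.32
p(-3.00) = -0.30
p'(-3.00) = -0.00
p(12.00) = -0.42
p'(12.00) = 0.00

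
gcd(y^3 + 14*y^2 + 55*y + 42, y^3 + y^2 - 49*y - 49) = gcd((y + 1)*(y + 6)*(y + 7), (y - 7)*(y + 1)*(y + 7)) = y^2 + 8*y + 7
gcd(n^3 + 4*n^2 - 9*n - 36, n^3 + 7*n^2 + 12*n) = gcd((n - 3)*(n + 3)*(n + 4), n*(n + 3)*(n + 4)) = n^2 + 7*n + 12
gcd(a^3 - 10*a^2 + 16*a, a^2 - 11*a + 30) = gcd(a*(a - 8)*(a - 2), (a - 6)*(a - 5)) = 1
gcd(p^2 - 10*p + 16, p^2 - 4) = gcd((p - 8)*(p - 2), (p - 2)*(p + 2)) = p - 2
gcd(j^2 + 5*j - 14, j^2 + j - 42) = j + 7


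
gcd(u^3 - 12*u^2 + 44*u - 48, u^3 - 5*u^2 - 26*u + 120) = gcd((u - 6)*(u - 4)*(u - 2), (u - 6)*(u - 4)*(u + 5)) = u^2 - 10*u + 24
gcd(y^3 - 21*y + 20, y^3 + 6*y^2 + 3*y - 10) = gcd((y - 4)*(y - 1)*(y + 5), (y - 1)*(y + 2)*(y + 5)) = y^2 + 4*y - 5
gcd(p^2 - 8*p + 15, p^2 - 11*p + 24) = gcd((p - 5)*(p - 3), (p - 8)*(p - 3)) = p - 3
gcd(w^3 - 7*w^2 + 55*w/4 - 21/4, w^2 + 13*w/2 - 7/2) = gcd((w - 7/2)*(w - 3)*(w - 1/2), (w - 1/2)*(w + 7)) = w - 1/2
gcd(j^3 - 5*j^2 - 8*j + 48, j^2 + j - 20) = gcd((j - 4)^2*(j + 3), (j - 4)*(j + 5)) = j - 4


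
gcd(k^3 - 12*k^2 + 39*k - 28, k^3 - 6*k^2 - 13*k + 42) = k - 7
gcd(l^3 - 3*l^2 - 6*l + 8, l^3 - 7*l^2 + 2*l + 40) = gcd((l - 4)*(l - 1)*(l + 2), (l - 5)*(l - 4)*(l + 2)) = l^2 - 2*l - 8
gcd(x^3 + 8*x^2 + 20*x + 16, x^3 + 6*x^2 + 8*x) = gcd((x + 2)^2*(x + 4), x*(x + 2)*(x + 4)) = x^2 + 6*x + 8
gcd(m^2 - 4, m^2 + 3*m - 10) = m - 2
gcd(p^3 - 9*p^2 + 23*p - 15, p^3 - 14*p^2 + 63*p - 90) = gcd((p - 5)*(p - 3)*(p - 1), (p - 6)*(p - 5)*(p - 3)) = p^2 - 8*p + 15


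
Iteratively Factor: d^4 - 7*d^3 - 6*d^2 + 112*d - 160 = (d - 4)*(d^3 - 3*d^2 - 18*d + 40) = (d - 4)*(d - 2)*(d^2 - d - 20) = (d - 4)*(d - 2)*(d + 4)*(d - 5)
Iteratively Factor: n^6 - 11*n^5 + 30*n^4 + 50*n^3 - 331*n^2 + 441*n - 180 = (n + 3)*(n^5 - 14*n^4 + 72*n^3 - 166*n^2 + 167*n - 60) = (n - 1)*(n + 3)*(n^4 - 13*n^3 + 59*n^2 - 107*n + 60) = (n - 3)*(n - 1)*(n + 3)*(n^3 - 10*n^2 + 29*n - 20) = (n - 3)*(n - 1)^2*(n + 3)*(n^2 - 9*n + 20) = (n - 5)*(n - 3)*(n - 1)^2*(n + 3)*(n - 4)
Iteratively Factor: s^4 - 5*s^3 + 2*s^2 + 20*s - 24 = (s - 2)*(s^3 - 3*s^2 - 4*s + 12) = (s - 3)*(s - 2)*(s^2 - 4) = (s - 3)*(s - 2)*(s + 2)*(s - 2)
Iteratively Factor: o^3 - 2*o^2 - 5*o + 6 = (o + 2)*(o^2 - 4*o + 3) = (o - 3)*(o + 2)*(o - 1)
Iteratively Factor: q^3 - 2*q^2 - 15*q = (q + 3)*(q^2 - 5*q) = (q - 5)*(q + 3)*(q)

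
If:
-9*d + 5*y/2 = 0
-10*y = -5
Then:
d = 5/36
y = 1/2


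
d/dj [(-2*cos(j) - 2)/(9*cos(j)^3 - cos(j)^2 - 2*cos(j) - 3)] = -2*(23*cos(j)/2 + 13*cos(2*j) + 9*cos(3*j)/2 + 14)*sin(j)/(-9*cos(j)^3 + cos(j)^2 + 2*cos(j) + 3)^2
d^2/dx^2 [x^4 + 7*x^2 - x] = 12*x^2 + 14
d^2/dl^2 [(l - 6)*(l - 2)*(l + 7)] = 6*l - 2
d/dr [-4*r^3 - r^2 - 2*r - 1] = -12*r^2 - 2*r - 2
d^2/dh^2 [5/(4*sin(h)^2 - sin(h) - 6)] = 5*(64*sin(h)^4 - 12*sin(h)^3 + sin(h)^2 + 18*sin(h) - 50)/(-4*sin(h)^2 + sin(h) + 6)^3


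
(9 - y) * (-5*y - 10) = 5*y^2 - 35*y - 90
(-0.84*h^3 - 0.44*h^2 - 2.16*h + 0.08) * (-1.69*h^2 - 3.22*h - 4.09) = 1.4196*h^5 + 3.4484*h^4 + 8.5028*h^3 + 8.6196*h^2 + 8.5768*h - 0.3272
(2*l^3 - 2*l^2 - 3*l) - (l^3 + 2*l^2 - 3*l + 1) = l^3 - 4*l^2 - 1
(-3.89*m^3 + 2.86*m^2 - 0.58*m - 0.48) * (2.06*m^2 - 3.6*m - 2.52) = -8.0134*m^5 + 19.8956*m^4 - 1.688*m^3 - 6.108*m^2 + 3.1896*m + 1.2096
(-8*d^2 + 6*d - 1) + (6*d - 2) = -8*d^2 + 12*d - 3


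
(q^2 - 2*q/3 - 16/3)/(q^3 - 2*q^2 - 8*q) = (q - 8/3)/(q*(q - 4))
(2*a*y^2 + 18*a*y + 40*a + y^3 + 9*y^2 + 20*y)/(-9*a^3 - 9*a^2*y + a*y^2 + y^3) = (2*a*y^2 + 18*a*y + 40*a + y^3 + 9*y^2 + 20*y)/(-9*a^3 - 9*a^2*y + a*y^2 + y^3)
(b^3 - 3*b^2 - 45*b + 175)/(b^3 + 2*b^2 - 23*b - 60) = (b^2 + 2*b - 35)/(b^2 + 7*b + 12)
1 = 1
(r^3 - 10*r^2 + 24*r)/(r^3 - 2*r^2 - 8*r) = (r - 6)/(r + 2)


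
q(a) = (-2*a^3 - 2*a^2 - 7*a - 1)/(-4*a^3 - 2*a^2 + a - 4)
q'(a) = (-6*a^2 - 4*a - 7)/(-4*a^3 - 2*a^2 + a - 4) + (12*a^2 + 4*a - 1)*(-2*a^3 - 2*a^2 - 7*a - 1)/(-4*a^3 - 2*a^2 + a - 4)^2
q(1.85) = 0.97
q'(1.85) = -0.33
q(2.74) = 0.77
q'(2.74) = -0.15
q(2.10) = 0.90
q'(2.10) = -0.26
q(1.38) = 1.16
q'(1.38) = -0.47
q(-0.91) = -1.47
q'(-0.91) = 4.54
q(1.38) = 1.16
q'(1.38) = -0.47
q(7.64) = 0.56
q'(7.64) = -0.01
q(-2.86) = 0.70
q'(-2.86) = 0.22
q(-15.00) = 0.49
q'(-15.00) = 0.00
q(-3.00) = 0.67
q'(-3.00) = 0.18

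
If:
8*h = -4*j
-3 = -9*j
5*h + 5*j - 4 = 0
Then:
No Solution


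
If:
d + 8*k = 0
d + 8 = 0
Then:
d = -8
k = 1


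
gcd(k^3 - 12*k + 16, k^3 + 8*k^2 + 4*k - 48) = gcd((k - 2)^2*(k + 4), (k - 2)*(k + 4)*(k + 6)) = k^2 + 2*k - 8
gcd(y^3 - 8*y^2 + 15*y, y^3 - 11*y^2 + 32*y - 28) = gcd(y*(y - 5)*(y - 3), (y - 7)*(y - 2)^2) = 1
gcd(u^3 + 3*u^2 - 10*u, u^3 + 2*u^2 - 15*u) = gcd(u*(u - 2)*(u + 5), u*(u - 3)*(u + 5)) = u^2 + 5*u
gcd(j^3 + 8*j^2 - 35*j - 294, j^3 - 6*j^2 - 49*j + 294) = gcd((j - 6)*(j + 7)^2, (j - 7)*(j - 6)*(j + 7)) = j^2 + j - 42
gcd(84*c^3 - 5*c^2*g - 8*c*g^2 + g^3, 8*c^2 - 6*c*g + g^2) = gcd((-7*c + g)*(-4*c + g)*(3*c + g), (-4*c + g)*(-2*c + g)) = 4*c - g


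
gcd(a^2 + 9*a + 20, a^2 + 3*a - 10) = a + 5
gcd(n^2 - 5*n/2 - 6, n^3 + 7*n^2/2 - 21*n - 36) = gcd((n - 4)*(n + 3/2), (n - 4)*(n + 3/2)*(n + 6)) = n^2 - 5*n/2 - 6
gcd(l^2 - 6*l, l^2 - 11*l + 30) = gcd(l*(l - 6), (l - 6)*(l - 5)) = l - 6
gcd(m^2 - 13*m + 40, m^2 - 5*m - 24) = m - 8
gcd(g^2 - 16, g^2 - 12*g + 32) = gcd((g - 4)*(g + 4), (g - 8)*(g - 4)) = g - 4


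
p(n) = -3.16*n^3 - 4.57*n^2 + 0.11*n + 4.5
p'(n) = -9.48*n^2 - 9.14*n + 0.11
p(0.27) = 4.13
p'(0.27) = -3.05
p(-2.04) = 12.08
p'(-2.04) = -20.70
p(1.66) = -22.37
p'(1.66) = -41.19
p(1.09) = -4.90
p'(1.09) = -21.12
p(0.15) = 4.40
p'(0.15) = -1.47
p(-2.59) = 28.46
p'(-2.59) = -39.81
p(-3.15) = 57.58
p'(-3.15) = -65.16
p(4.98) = -498.57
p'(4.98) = -280.51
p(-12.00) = 4805.58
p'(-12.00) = -1255.33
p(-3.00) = 48.36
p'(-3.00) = -57.79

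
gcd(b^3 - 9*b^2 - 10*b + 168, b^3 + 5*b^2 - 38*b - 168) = b^2 - 2*b - 24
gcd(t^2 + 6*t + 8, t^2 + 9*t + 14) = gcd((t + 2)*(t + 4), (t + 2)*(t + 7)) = t + 2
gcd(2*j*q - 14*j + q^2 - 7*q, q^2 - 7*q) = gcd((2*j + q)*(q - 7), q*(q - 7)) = q - 7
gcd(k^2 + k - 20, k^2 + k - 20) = k^2 + k - 20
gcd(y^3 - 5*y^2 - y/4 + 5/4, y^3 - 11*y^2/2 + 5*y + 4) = y + 1/2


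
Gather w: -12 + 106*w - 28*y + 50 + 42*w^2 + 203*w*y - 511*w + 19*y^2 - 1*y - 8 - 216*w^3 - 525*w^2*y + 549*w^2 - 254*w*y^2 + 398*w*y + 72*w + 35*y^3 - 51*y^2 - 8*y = -216*w^3 + w^2*(591 - 525*y) + w*(-254*y^2 + 601*y - 333) + 35*y^3 - 32*y^2 - 37*y + 30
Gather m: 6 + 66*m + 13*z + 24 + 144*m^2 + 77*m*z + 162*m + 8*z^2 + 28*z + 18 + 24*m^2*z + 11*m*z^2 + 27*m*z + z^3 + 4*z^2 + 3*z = m^2*(24*z + 144) + m*(11*z^2 + 104*z + 228) + z^3 + 12*z^2 + 44*z + 48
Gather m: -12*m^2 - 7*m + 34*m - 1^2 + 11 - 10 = -12*m^2 + 27*m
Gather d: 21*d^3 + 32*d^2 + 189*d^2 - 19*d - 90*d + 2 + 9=21*d^3 + 221*d^2 - 109*d + 11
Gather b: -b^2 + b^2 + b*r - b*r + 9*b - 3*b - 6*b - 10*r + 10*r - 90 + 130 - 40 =0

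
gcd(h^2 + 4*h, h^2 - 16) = h + 4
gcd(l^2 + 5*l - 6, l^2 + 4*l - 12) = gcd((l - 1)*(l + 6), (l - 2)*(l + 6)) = l + 6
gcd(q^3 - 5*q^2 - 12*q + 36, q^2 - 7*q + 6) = q - 6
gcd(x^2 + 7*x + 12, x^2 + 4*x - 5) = 1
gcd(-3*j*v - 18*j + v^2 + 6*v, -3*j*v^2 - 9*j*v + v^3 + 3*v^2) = -3*j + v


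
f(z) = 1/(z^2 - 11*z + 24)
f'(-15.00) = 0.00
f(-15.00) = 0.00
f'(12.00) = -0.01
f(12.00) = 0.03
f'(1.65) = 0.10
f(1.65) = 0.12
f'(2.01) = 0.20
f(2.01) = 0.17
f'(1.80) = 0.13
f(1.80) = 0.13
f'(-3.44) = 0.00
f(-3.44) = 0.01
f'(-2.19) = 0.01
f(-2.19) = 0.02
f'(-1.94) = 0.01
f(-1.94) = 0.02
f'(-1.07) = 0.01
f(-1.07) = 0.03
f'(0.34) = 0.02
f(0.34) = 0.05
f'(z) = (11 - 2*z)/(z^2 - 11*z + 24)^2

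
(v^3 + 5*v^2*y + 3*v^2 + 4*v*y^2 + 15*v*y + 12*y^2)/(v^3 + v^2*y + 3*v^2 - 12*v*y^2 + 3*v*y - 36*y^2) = (-v - y)/(-v + 3*y)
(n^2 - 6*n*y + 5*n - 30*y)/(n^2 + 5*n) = (n - 6*y)/n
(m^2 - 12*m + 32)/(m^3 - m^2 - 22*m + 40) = (m - 8)/(m^2 + 3*m - 10)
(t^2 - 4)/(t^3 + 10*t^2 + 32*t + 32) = (t - 2)/(t^2 + 8*t + 16)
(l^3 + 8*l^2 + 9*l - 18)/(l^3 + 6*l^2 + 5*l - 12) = (l + 6)/(l + 4)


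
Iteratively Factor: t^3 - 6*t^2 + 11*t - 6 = (t - 2)*(t^2 - 4*t + 3) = (t - 3)*(t - 2)*(t - 1)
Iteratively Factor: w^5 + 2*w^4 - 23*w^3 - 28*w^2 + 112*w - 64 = (w - 1)*(w^4 + 3*w^3 - 20*w^2 - 48*w + 64) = (w - 1)*(w + 4)*(w^3 - w^2 - 16*w + 16) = (w - 1)*(w + 4)^2*(w^2 - 5*w + 4) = (w - 4)*(w - 1)*(w + 4)^2*(w - 1)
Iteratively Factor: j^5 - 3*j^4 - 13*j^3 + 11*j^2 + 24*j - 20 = (j - 1)*(j^4 - 2*j^3 - 15*j^2 - 4*j + 20) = (j - 1)^2*(j^3 - j^2 - 16*j - 20) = (j - 5)*(j - 1)^2*(j^2 + 4*j + 4) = (j - 5)*(j - 1)^2*(j + 2)*(j + 2)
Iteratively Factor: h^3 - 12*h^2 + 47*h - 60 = (h - 5)*(h^2 - 7*h + 12) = (h - 5)*(h - 4)*(h - 3)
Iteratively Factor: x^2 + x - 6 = (x - 2)*(x + 3)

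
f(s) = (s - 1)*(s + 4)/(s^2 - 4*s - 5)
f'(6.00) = -6.02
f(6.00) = 7.14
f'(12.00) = -0.13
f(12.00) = 1.93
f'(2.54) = -1.07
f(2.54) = -1.16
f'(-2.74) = -0.43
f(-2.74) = -0.35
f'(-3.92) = -0.19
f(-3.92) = -0.02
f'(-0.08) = -1.41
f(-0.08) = 0.91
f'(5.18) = -185.21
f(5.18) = 34.50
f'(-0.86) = -51.20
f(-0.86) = 7.12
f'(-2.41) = -0.61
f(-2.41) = -0.52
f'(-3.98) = -0.19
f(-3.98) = -0.00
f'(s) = (4 - 2*s)*(s - 1)*(s + 4)/(s^2 - 4*s - 5)^2 + (s - 1)/(s^2 - 4*s - 5) + (s + 4)/(s^2 - 4*s - 5) = (-7*s^2 - 2*s - 31)/(s^4 - 8*s^3 + 6*s^2 + 40*s + 25)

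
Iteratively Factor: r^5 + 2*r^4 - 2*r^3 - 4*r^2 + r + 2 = (r + 1)*(r^4 + r^3 - 3*r^2 - r + 2) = (r - 1)*(r + 1)*(r^3 + 2*r^2 - r - 2) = (r - 1)*(r + 1)*(r + 2)*(r^2 - 1) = (r - 1)*(r + 1)^2*(r + 2)*(r - 1)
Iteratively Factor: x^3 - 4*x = (x)*(x^2 - 4) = x*(x + 2)*(x - 2)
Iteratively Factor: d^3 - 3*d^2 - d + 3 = (d + 1)*(d^2 - 4*d + 3) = (d - 3)*(d + 1)*(d - 1)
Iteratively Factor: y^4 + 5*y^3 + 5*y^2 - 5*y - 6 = (y - 1)*(y^3 + 6*y^2 + 11*y + 6) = (y - 1)*(y + 2)*(y^2 + 4*y + 3) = (y - 1)*(y + 1)*(y + 2)*(y + 3)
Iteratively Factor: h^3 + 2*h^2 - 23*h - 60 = (h + 3)*(h^2 - h - 20) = (h + 3)*(h + 4)*(h - 5)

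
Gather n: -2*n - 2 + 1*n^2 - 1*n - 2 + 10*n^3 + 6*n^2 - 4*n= 10*n^3 + 7*n^2 - 7*n - 4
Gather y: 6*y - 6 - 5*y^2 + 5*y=-5*y^2 + 11*y - 6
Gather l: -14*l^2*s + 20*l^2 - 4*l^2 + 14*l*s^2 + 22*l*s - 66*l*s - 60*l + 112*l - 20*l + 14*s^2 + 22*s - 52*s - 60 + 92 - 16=l^2*(16 - 14*s) + l*(14*s^2 - 44*s + 32) + 14*s^2 - 30*s + 16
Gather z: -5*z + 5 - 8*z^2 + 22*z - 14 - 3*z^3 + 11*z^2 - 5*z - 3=-3*z^3 + 3*z^2 + 12*z - 12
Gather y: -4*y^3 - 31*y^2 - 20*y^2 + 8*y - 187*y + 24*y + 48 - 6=-4*y^3 - 51*y^2 - 155*y + 42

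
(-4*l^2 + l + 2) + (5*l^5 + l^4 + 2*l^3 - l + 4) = 5*l^5 + l^4 + 2*l^3 - 4*l^2 + 6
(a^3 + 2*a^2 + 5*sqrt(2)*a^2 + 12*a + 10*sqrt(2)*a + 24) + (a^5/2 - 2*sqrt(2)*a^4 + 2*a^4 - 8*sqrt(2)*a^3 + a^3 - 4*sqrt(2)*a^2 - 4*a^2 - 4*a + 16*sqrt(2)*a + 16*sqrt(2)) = a^5/2 - 2*sqrt(2)*a^4 + 2*a^4 - 8*sqrt(2)*a^3 + 2*a^3 - 2*a^2 + sqrt(2)*a^2 + 8*a + 26*sqrt(2)*a + 16*sqrt(2) + 24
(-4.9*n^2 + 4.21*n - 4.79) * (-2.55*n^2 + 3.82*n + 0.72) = 12.495*n^4 - 29.4535*n^3 + 24.7687*n^2 - 15.2666*n - 3.4488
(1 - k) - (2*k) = 1 - 3*k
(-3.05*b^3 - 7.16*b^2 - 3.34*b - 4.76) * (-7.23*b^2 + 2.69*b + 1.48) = 22.0515*b^5 + 43.5623*b^4 + 0.373799999999999*b^3 + 14.8334*b^2 - 17.7476*b - 7.0448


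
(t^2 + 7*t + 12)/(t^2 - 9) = (t + 4)/(t - 3)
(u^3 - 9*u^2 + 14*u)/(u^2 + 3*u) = (u^2 - 9*u + 14)/(u + 3)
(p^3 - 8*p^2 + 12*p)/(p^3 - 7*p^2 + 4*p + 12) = p/(p + 1)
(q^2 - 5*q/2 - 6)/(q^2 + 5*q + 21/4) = 2*(q - 4)/(2*q + 7)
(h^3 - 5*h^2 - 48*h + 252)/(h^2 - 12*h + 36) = h + 7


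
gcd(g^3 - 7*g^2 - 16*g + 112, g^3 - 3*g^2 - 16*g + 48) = g^2 - 16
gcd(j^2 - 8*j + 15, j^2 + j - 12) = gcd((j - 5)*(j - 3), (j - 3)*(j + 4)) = j - 3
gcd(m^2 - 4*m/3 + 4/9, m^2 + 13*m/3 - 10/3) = m - 2/3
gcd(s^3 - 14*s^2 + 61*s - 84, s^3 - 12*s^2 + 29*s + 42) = s - 7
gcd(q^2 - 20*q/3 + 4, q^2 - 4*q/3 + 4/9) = q - 2/3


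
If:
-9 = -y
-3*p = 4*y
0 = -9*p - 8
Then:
No Solution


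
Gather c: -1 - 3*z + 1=-3*z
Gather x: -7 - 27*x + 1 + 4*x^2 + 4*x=4*x^2 - 23*x - 6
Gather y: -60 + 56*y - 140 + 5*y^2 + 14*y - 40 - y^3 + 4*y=-y^3 + 5*y^2 + 74*y - 240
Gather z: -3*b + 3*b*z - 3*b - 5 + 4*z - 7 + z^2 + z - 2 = -6*b + z^2 + z*(3*b + 5) - 14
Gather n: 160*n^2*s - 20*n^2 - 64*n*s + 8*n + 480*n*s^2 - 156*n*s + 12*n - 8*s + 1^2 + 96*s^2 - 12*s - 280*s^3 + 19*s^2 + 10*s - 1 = n^2*(160*s - 20) + n*(480*s^2 - 220*s + 20) - 280*s^3 + 115*s^2 - 10*s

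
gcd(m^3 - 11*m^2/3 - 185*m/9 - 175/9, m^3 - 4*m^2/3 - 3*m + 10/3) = m + 5/3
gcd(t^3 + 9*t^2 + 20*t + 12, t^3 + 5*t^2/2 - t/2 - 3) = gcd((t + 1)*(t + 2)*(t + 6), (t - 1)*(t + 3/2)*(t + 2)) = t + 2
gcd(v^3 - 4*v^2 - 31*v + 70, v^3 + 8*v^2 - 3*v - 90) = v + 5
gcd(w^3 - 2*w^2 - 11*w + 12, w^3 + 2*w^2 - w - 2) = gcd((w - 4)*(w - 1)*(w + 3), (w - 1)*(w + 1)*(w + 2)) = w - 1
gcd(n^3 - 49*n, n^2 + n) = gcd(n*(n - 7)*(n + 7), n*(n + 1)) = n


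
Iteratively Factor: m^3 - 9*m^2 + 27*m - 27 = (m - 3)*(m^2 - 6*m + 9) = (m - 3)^2*(m - 3)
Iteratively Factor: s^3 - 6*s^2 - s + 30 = (s - 3)*(s^2 - 3*s - 10) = (s - 5)*(s - 3)*(s + 2)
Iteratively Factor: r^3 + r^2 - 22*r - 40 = (r + 4)*(r^2 - 3*r - 10) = (r - 5)*(r + 4)*(r + 2)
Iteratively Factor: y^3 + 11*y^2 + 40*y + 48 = (y + 4)*(y^2 + 7*y + 12) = (y + 4)^2*(y + 3)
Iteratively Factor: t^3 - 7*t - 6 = (t + 1)*(t^2 - t - 6) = (t - 3)*(t + 1)*(t + 2)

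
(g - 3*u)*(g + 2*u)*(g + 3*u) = g^3 + 2*g^2*u - 9*g*u^2 - 18*u^3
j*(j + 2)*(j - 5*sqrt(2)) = j^3 - 5*sqrt(2)*j^2 + 2*j^2 - 10*sqrt(2)*j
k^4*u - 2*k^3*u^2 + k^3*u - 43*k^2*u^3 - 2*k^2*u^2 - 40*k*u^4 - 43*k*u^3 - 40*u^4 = (k - 8*u)*(k + u)*(k + 5*u)*(k*u + u)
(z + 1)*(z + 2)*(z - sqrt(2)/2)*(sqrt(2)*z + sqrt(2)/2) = sqrt(2)*z^4 - z^3 + 7*sqrt(2)*z^3/2 - 7*z^2/2 + 7*sqrt(2)*z^2/2 - 7*z/2 + sqrt(2)*z - 1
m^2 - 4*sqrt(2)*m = m*(m - 4*sqrt(2))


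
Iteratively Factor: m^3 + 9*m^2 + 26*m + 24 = (m + 3)*(m^2 + 6*m + 8) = (m + 2)*(m + 3)*(m + 4)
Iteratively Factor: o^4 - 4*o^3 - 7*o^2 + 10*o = (o - 5)*(o^3 + o^2 - 2*o) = o*(o - 5)*(o^2 + o - 2) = o*(o - 5)*(o + 2)*(o - 1)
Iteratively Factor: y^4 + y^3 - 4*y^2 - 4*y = (y + 1)*(y^3 - 4*y) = (y + 1)*(y + 2)*(y^2 - 2*y) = (y - 2)*(y + 1)*(y + 2)*(y)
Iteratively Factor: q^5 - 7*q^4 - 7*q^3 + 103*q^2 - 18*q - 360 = (q - 4)*(q^4 - 3*q^3 - 19*q^2 + 27*q + 90) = (q - 4)*(q + 3)*(q^3 - 6*q^2 - q + 30) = (q - 5)*(q - 4)*(q + 3)*(q^2 - q - 6) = (q - 5)*(q - 4)*(q - 3)*(q + 3)*(q + 2)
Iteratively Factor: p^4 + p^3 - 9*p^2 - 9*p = (p)*(p^3 + p^2 - 9*p - 9) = p*(p - 3)*(p^2 + 4*p + 3) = p*(p - 3)*(p + 3)*(p + 1)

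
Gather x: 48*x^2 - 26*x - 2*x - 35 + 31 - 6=48*x^2 - 28*x - 10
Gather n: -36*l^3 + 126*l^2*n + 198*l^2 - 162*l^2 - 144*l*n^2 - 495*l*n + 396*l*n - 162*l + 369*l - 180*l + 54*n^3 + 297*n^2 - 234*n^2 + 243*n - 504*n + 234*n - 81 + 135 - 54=-36*l^3 + 36*l^2 + 27*l + 54*n^3 + n^2*(63 - 144*l) + n*(126*l^2 - 99*l - 27)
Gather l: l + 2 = l + 2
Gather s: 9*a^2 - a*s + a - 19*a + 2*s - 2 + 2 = 9*a^2 - 18*a + s*(2 - a)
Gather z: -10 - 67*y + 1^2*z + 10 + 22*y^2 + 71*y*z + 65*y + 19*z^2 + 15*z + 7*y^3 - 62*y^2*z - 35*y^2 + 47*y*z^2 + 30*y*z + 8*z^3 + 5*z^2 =7*y^3 - 13*y^2 - 2*y + 8*z^3 + z^2*(47*y + 24) + z*(-62*y^2 + 101*y + 16)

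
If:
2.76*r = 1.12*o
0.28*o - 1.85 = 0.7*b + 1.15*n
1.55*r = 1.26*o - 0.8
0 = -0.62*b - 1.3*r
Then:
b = -1.08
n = -0.64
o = 1.27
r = 0.51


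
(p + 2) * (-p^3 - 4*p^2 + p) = -p^4 - 6*p^3 - 7*p^2 + 2*p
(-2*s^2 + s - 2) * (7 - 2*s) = 4*s^3 - 16*s^2 + 11*s - 14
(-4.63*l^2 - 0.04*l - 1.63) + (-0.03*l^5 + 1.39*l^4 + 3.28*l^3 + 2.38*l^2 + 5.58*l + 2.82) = -0.03*l^5 + 1.39*l^4 + 3.28*l^3 - 2.25*l^2 + 5.54*l + 1.19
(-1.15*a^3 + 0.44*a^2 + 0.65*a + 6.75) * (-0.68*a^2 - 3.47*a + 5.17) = 0.782*a^5 + 3.6913*a^4 - 7.9143*a^3 - 4.5707*a^2 - 20.062*a + 34.8975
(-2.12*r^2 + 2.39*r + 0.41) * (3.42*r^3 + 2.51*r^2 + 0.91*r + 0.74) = -7.2504*r^5 + 2.8526*r^4 + 5.4719*r^3 + 1.6352*r^2 + 2.1417*r + 0.3034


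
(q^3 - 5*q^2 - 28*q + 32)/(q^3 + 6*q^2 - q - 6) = (q^2 - 4*q - 32)/(q^2 + 7*q + 6)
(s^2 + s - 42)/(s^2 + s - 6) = (s^2 + s - 42)/(s^2 + s - 6)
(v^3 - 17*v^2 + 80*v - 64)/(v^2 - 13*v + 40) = (v^2 - 9*v + 8)/(v - 5)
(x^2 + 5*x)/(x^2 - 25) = x/(x - 5)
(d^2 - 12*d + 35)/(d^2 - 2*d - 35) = (d - 5)/(d + 5)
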